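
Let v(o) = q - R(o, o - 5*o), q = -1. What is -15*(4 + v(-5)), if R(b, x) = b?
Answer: -120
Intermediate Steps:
v(o) = -1 - o
-15*(4 + v(-5)) = -15*(4 + (-1 - 1*(-5))) = -15*(4 + (-1 + 5)) = -15*(4 + 4) = -15*8 = -120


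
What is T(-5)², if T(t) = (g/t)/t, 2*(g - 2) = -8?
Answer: 4/625 ≈ 0.0064000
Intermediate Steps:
g = -2 (g = 2 + (½)*(-8) = 2 - 4 = -2)
T(t) = -2/t² (T(t) = (-2/t)/t = -2/t²)
T(-5)² = (-2/(-5)²)² = (-2*1/25)² = (-2/25)² = 4/625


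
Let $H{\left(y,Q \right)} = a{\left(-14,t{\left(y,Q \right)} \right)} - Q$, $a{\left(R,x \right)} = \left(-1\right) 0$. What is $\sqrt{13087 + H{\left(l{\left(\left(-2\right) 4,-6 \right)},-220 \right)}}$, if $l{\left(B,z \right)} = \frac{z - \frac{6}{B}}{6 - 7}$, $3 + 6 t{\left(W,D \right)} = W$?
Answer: $\sqrt{13307} \approx 115.36$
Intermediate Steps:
$t{\left(W,D \right)} = - \frac{1}{2} + \frac{W}{6}$
$l{\left(B,z \right)} = - z + \frac{6}{B}$ ($l{\left(B,z \right)} = \frac{z - \frac{6}{B}}{-1} = \left(z - \frac{6}{B}\right) \left(-1\right) = - z + \frac{6}{B}$)
$a{\left(R,x \right)} = 0$
$H{\left(y,Q \right)} = - Q$ ($H{\left(y,Q \right)} = 0 - Q = - Q$)
$\sqrt{13087 + H{\left(l{\left(\left(-2\right) 4,-6 \right)},-220 \right)}} = \sqrt{13087 - -220} = \sqrt{13087 + 220} = \sqrt{13307}$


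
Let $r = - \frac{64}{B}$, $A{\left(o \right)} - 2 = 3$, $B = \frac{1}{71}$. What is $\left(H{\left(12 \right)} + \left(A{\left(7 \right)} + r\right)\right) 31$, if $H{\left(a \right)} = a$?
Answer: $-140337$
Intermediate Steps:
$B = \frac{1}{71} \approx 0.014085$
$A{\left(o \right)} = 5$ ($A{\left(o \right)} = 2 + 3 = 5$)
$r = -4544$ ($r = - 64 \frac{1}{\frac{1}{71}} = \left(-64\right) 71 = -4544$)
$\left(H{\left(12 \right)} + \left(A{\left(7 \right)} + r\right)\right) 31 = \left(12 + \left(5 - 4544\right)\right) 31 = \left(12 - 4539\right) 31 = \left(-4527\right) 31 = -140337$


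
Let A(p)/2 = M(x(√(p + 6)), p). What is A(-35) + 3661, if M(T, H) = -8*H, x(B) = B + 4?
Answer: 4221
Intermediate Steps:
x(B) = 4 + B
A(p) = -16*p (A(p) = 2*(-8*p) = -16*p)
A(-35) + 3661 = -16*(-35) + 3661 = 560 + 3661 = 4221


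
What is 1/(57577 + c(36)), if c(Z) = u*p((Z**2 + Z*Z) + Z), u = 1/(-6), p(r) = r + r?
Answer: 1/56701 ≈ 1.7636e-5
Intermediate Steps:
p(r) = 2*r
u = -1/6 ≈ -0.16667
c(Z) = -2*Z**2/3 - Z/3 (c(Z) = -((Z**2 + Z*Z) + Z)/3 = -((Z**2 + Z**2) + Z)/3 = -(2*Z**2 + Z)/3 = -(Z + 2*Z**2)/3 = -(2*Z + 4*Z**2)/6 = -2*Z**2/3 - Z/3)
1/(57577 + c(36)) = 1/(57577 - 1/3*36*(1 + 2*36)) = 1/(57577 - 1/3*36*(1 + 72)) = 1/(57577 - 1/3*36*73) = 1/(57577 - 876) = 1/56701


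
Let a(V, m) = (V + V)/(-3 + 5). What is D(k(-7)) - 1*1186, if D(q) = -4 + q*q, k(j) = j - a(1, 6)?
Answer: -1126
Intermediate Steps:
a(V, m) = V (a(V, m) = (2*V)/2 = (2*V)*(½) = V)
k(j) = -1 + j (k(j) = j - 1*1 = j - 1 = -1 + j)
D(q) = -4 + q²
D(k(-7)) - 1*1186 = (-4 + (-1 - 7)²) - 1*1186 = (-4 + (-8)²) - 1186 = (-4 + 64) - 1186 = 60 - 1186 = -1126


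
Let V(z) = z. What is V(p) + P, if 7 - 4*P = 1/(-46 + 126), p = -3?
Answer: -401/320 ≈ -1.2531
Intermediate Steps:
P = 559/320 (P = 7/4 - 1/(4*(-46 + 126)) = 7/4 - ¼/80 = 7/4 - ¼*1/80 = 7/4 - 1/320 = 559/320 ≈ 1.7469)
V(p) + P = -3 + 559/320 = -401/320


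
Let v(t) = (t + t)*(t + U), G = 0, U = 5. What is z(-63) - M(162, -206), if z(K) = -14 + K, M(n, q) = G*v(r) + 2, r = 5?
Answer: -79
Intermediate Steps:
v(t) = 2*t*(5 + t) (v(t) = (t + t)*(t + 5) = (2*t)*(5 + t) = 2*t*(5 + t))
M(n, q) = 2 (M(n, q) = 0*(2*5*(5 + 5)) + 2 = 0*(2*5*10) + 2 = 0*100 + 2 = 0 + 2 = 2)
z(-63) - M(162, -206) = (-14 - 63) - 1*2 = -77 - 2 = -79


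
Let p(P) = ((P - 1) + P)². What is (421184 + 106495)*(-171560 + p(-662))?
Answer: 835877835135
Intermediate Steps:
p(P) = (-1 + 2*P)² (p(P) = ((-1 + P) + P)² = (-1 + 2*P)²)
(421184 + 106495)*(-171560 + p(-662)) = (421184 + 106495)*(-171560 + (-1 + 2*(-662))²) = 527679*(-171560 + (-1 - 1324)²) = 527679*(-171560 + (-1325)²) = 527679*(-171560 + 1755625) = 527679*1584065 = 835877835135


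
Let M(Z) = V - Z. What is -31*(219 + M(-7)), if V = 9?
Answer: -7285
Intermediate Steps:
M(Z) = 9 - Z
-31*(219 + M(-7)) = -31*(219 + (9 - 1*(-7))) = -31*(219 + (9 + 7)) = -31*(219 + 16) = -31*235 = -7285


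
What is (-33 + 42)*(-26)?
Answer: -234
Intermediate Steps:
(-33 + 42)*(-26) = 9*(-26) = -234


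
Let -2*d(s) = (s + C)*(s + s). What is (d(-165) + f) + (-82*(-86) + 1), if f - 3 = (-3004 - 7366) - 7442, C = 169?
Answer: -10096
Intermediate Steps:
f = -17809 (f = 3 + ((-3004 - 7366) - 7442) = 3 + (-10370 - 7442) = 3 - 17812 = -17809)
d(s) = -s*(169 + s) (d(s) = -(s + 169)*(s + s)/2 = -(169 + s)*2*s/2 = -s*(169 + s))
(d(-165) + f) + (-82*(-86) + 1) = (-1*(-165)*(169 - 165) - 17809) + (-82*(-86) + 1) = (-1*(-165)*4 - 17809) + (7052 + 1) = (660 - 17809) + 7053 = -17149 + 7053 = -10096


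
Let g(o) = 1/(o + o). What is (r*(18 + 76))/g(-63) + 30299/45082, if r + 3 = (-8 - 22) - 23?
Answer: 29901297947/45082 ≈ 6.6327e+5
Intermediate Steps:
g(o) = 1/(2*o)
r = -56 (r = -3 + ((-8 - 22) - 23) = -3 + (-30 - 23) = -3 - 53 = -56)
(r*(18 + 76))/g(-63) + 30299/45082 = (-56*(18 + 76))/(((1/2)/(-63))) + 30299/45082 = (-56*94)/(((1/2)*(-1/63))) + 30299*(1/45082) = -5264/(-1/126) + 30299/45082 = -5264*(-126) + 30299/45082 = 663264 + 30299/45082 = 29901297947/45082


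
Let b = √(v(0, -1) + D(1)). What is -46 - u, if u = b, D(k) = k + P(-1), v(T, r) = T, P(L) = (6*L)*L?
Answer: -46 - √7 ≈ -48.646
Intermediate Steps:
P(L) = 6*L²
D(k) = 6 + k (D(k) = k + 6*(-1)² = k + 6*1 = k + 6 = 6 + k)
b = √7 (b = √(0 + (6 + 1)) = √(0 + 7) = √7 ≈ 2.6458)
u = √7 ≈ 2.6458
-46 - u = -46 - √7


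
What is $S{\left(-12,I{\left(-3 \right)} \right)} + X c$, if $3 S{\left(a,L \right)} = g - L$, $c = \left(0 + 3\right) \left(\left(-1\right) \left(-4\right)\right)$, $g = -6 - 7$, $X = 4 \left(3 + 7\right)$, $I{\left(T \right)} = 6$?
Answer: $\frac{1421}{3} \approx 473.67$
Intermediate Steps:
$X = 40$ ($X = 4 \cdot 10 = 40$)
$g = -13$ ($g = -6 - 7 = -13$)
$c = 12$ ($c = 3 \cdot 4 = 12$)
$S{\left(a,L \right)} = - \frac{13}{3} - \frac{L}{3}$ ($S{\left(a,L \right)} = \frac{-13 - L}{3} = - \frac{13}{3} - \frac{L}{3}$)
$S{\left(-12,I{\left(-3 \right)} \right)} + X c = \left(- \frac{13}{3} - 2\right) + 40 \cdot 12 = \left(- \frac{13}{3} - 2\right) + 480 = - \frac{19}{3} + 480 = \frac{1421}{3}$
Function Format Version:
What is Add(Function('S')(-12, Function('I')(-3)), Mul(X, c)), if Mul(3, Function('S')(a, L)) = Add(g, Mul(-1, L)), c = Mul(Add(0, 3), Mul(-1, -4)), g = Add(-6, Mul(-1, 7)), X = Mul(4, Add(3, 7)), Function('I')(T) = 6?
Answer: Rational(1421, 3) ≈ 473.67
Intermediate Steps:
X = 40 (X = Mul(4, 10) = 40)
g = -13 (g = Add(-6, -7) = -13)
c = 12 (c = Mul(3, 4) = 12)
Function('S')(a, L) = Add(Rational(-13, 3), Mul(Rational(-1, 3), L)) (Function('S')(a, L) = Mul(Rational(1, 3), Add(-13, Mul(-1, L))) = Add(Rational(-13, 3), Mul(Rational(-1, 3), L)))
Add(Function('S')(-12, Function('I')(-3)), Mul(X, c)) = Add(Add(Rational(-13, 3), Mul(Rational(-1, 3), 6)), Mul(40, 12)) = Add(Add(Rational(-13, 3), -2), 480) = Add(Rational(-19, 3), 480) = Rational(1421, 3)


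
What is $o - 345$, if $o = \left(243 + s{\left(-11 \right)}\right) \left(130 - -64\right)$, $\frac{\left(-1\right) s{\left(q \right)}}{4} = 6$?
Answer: $42141$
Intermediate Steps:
$s{\left(q \right)} = -24$ ($s{\left(q \right)} = \left(-4\right) 6 = -24$)
$o = 42486$ ($o = \left(243 - 24\right) \left(130 - -64\right) = 219 \left(130 + \left(-6 + 70\right)\right) = 219 \left(130 + 64\right) = 219 \cdot 194 = 42486$)
$o - 345 = 42486 - 345 = 42141$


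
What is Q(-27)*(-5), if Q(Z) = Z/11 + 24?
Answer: -1185/11 ≈ -107.73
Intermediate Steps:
Q(Z) = 24 + Z/11 (Q(Z) = Z*(1/11) + 24 = Z/11 + 24 = 24 + Z/11)
Q(-27)*(-5) = (24 + (1/11)*(-27))*(-5) = (24 - 27/11)*(-5) = (237/11)*(-5) = -1185/11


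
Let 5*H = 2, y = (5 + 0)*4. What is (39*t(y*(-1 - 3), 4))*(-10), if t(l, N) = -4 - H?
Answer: 1716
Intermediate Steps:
y = 20 (y = 5*4 = 20)
H = ⅖ (H = (⅕)*2 = ⅖ ≈ 0.40000)
t(l, N) = -22/5 (t(l, N) = -4 - 1*⅖ = -4 - ⅖ = -22/5)
(39*t(y*(-1 - 3), 4))*(-10) = (39*(-22/5))*(-10) = -858/5*(-10) = 1716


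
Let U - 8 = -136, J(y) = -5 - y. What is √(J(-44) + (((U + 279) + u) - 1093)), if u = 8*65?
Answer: I*√383 ≈ 19.57*I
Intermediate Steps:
U = -128 (U = 8 - 136 = -128)
u = 520
√(J(-44) + (((U + 279) + u) - 1093)) = √((-5 - 1*(-44)) + (((-128 + 279) + 520) - 1093)) = √((-5 + 44) + ((151 + 520) - 1093)) = √(39 + (671 - 1093)) = √(39 - 422) = √(-383) = I*√383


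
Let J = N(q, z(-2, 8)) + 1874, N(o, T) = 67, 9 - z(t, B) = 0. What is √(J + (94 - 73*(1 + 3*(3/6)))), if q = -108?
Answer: √7410/2 ≈ 43.041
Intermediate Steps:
z(t, B) = 9 (z(t, B) = 9 - 1*0 = 9 + 0 = 9)
J = 1941 (J = 67 + 1874 = 1941)
√(J + (94 - 73*(1 + 3*(3/6)))) = √(1941 + (94 - 73*(1 + 3*(3/6)))) = √(1941 + (94 - 73*(1 + 3*(3*(⅙))))) = √(1941 + (94 - 73*(1 + 3*(½)))) = √(1941 + (94 - 73*(1 + 3/2))) = √(1941 + (94 - 73*5/2)) = √(1941 + (94 - 365/2)) = √(1941 - 177/2) = √(3705/2) = √7410/2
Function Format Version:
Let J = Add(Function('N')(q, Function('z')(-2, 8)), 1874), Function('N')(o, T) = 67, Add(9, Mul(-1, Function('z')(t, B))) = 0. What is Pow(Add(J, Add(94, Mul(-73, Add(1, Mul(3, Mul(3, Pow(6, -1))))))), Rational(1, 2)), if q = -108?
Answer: Mul(Rational(1, 2), Pow(7410, Rational(1, 2))) ≈ 43.041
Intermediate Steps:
Function('z')(t, B) = 9 (Function('z')(t, B) = Add(9, Mul(-1, 0)) = Add(9, 0) = 9)
J = 1941 (J = Add(67, 1874) = 1941)
Pow(Add(J, Add(94, Mul(-73, Add(1, Mul(3, Mul(3, Pow(6, -1))))))), Rational(1, 2)) = Pow(Add(1941, Add(94, Mul(-73, Add(1, Mul(3, Mul(3, Pow(6, -1))))))), Rational(1, 2)) = Pow(Add(1941, Add(94, Mul(-73, Add(1, Mul(3, Mul(3, Rational(1, 6))))))), Rational(1, 2)) = Pow(Add(1941, Add(94, Mul(-73, Add(1, Mul(3, Rational(1, 2)))))), Rational(1, 2)) = Pow(Add(1941, Add(94, Mul(-73, Add(1, Rational(3, 2))))), Rational(1, 2)) = Pow(Add(1941, Add(94, Mul(-73, Rational(5, 2)))), Rational(1, 2)) = Pow(Add(1941, Add(94, Rational(-365, 2))), Rational(1, 2)) = Pow(Add(1941, Rational(-177, 2)), Rational(1, 2)) = Pow(Rational(3705, 2), Rational(1, 2)) = Mul(Rational(1, 2), Pow(7410, Rational(1, 2)))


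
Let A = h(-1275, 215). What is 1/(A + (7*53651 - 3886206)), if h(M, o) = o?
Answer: -1/3510434 ≈ -2.8487e-7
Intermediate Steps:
A = 215
1/(A + (7*53651 - 3886206)) = 1/(215 + (7*53651 - 3886206)) = 1/(215 + (375557 - 3886206)) = 1/(215 - 3510649) = 1/(-3510434) = -1/3510434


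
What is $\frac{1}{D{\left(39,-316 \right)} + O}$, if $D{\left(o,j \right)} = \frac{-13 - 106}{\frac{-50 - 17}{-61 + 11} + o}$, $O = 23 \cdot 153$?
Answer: $\frac{2017}{7091873} \approx 0.00028441$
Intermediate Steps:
$O = 3519$
$D{\left(o,j \right)} = - \frac{119}{\frac{67}{50} + o}$ ($D{\left(o,j \right)} = - \frac{119}{- \frac{67}{-50} + o} = - \frac{119}{\left(-67\right) \left(- \frac{1}{50}\right) + o} = - \frac{119}{\frac{67}{50} + o}$)
$\frac{1}{D{\left(39,-316 \right)} + O} = \frac{1}{- \frac{5950}{67 + 50 \cdot 39} + 3519} = \frac{1}{- \frac{5950}{67 + 1950} + 3519} = \frac{1}{- \frac{5950}{2017} + 3519} = \frac{1}{\frac{7091873}{2017}} = \frac{2017}{7091873}$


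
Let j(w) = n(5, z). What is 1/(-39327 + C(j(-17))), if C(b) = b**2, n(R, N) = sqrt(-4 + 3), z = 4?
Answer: -1/39328 ≈ -2.5427e-5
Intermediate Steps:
n(R, N) = I (n(R, N) = sqrt(-1) = I)
j(w) = I
1/(-39327 + C(j(-17))) = 1/(-39327 + I**2) = 1/(-39327 - 1) = 1/(-39328) = -1/39328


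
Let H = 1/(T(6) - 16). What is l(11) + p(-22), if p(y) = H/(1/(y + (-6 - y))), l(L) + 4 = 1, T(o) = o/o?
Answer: -13/5 ≈ -2.6000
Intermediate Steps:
T(o) = 1
l(L) = -3 (l(L) = -4 + 1 = -3)
H = -1/15 (H = 1/(1 - 16) = 1/(-15) = -1/15 ≈ -0.066667)
p(y) = ⅖ (p(y) = -1/(15*(1/(y + (-6 - y)))) = -1/(15*(1/(-6))) = -1/(15*(-⅙)) = -1/15*(-6) = ⅖)
l(11) + p(-22) = -3 + ⅖ = -13/5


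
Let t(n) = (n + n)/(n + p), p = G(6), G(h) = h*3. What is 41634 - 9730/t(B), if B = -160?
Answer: 597061/16 ≈ 37316.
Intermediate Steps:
G(h) = 3*h
p = 18 (p = 3*6 = 18)
t(n) = 2*n/(18 + n) (t(n) = (n + n)/(n + 18) = (2*n)/(18 + n) = 2*n/(18 + n))
41634 - 9730/t(B) = 41634 - 9730/(2*(-160)/(18 - 160)) = 41634 - 9730/(2*(-160)/(-142)) = 41634 - 9730/(2*(-160)*(-1/142)) = 41634 - 9730/160/71 = 41634 - 9730*71/160 = 41634 - 69083/16 = 597061/16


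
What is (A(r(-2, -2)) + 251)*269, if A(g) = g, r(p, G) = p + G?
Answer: 66443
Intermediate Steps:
r(p, G) = G + p
(A(r(-2, -2)) + 251)*269 = ((-2 - 2) + 251)*269 = (-4 + 251)*269 = 247*269 = 66443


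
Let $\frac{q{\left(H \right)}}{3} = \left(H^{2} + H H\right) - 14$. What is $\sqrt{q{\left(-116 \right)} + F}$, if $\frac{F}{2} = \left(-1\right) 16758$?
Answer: $3 \sqrt{5242} \approx 217.21$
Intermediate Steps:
$F = -33516$ ($F = 2 \left(\left(-1\right) 16758\right) = 2 \left(-16758\right) = -33516$)
$q{\left(H \right)} = -42 + 6 H^{2}$ ($q{\left(H \right)} = 3 \left(\left(H^{2} + H H\right) - 14\right) = 3 \left(\left(H^{2} + H^{2}\right) - 14\right) = 3 \left(2 H^{2} - 14\right) = 3 \left(-14 + 2 H^{2}\right) = -42 + 6 H^{2}$)
$\sqrt{q{\left(-116 \right)} + F} = \sqrt{\left(-42 + 6 \left(-116\right)^{2}\right) - 33516} = \sqrt{\left(-42 + 6 \cdot 13456\right) - 33516} = \sqrt{\left(-42 + 80736\right) - 33516} = \sqrt{80694 - 33516} = \sqrt{47178} = 3 \sqrt{5242}$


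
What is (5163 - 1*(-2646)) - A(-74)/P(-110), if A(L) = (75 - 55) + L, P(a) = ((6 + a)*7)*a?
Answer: 312672387/40040 ≈ 7809.0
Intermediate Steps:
P(a) = a*(42 + 7*a) (P(a) = (42 + 7*a)*a = a*(42 + 7*a))
A(L) = 20 + L
(5163 - 1*(-2646)) - A(-74)/P(-110) = (5163 - 1*(-2646)) - (20 - 74)/(7*(-110)*(6 - 110)) = (5163 + 2646) - (-54)/(7*(-110)*(-104)) = 7809 - (-54)/80080 = 7809 - 1*(-27/40040) = 7809 + 27/40040 = 312672387/40040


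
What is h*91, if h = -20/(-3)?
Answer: 1820/3 ≈ 606.67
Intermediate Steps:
h = 20/3 (h = -20*(-⅓) = 20/3 ≈ 6.6667)
h*91 = (20/3)*91 = 1820/3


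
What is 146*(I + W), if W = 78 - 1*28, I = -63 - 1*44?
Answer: -8322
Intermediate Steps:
I = -107 (I = -63 - 44 = -107)
W = 50 (W = 78 - 28 = 50)
146*(I + W) = 146*(-107 + 50) = 146*(-57) = -8322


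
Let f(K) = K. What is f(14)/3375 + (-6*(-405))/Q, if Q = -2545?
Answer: -1633124/1717875 ≈ -0.95067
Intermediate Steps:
f(14)/3375 + (-6*(-405))/Q = 14/3375 - 6*(-405)/(-2545) = 14*(1/3375) + 2430*(-1/2545) = 14/3375 - 486/509 = -1633124/1717875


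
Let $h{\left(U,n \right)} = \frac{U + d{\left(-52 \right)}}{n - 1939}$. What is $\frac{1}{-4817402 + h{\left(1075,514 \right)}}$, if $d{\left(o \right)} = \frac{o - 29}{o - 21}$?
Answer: $- \frac{104025}{501130321606} \approx -2.0758 \cdot 10^{-7}$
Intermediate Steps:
$d{\left(o \right)} = \frac{-29 + o}{-21 + o}$
$h{\left(U,n \right)} = \frac{\frac{81}{73} + U}{-1939 + n}$ ($h{\left(U,n \right)} = \frac{U + \frac{-29 - 52}{-21 - 52}}{n - 1939} = \frac{U + \frac{1}{-73} \left(-81\right)}{-1939 + n} = \frac{U - - \frac{81}{73}}{-1939 + n} = \frac{U + \frac{81}{73}}{-1939 + n} = \frac{\frac{81}{73} + U}{-1939 + n}$)
$\frac{1}{-4817402 + h{\left(1075,514 \right)}} = \frac{1}{-4817402 + \frac{\frac{81}{73} + 1075}{-1939 + 514}} = \frac{1}{-4817402 + \frac{1}{-1425} \cdot \frac{78556}{73}} = \frac{1}{-4817402 - \frac{78556}{104025}} = \frac{1}{- \frac{501130321606}{104025}} = - \frac{104025}{501130321606}$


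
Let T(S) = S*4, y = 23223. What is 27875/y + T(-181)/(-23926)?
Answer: 341875351/277816749 ≈ 1.2306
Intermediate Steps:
T(S) = 4*S
27875/y + T(-181)/(-23926) = 27875/23223 + (4*(-181))/(-23926) = 27875*(1/23223) - 724*(-1/23926) = 27875/23223 + 362/11963 = 341875351/277816749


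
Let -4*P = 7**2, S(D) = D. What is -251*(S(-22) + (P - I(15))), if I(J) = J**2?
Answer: 260287/4 ≈ 65072.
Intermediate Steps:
P = -49/4 (P = -1/4*7**2 = -1/4*49 = -49/4 ≈ -12.250)
-251*(S(-22) + (P - I(15))) = -251*(-22 + (-49/4 - 1*15**2)) = -251*(-22 + (-49/4 - 1*225)) = -251*(-22 + (-49/4 - 225)) = -251*(-22 - 949/4) = -251*(-1037/4) = 260287/4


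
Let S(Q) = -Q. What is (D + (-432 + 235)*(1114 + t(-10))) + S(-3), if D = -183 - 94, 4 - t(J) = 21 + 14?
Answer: -213625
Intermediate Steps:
t(J) = -31 (t(J) = 4 - (21 + 14) = 4 - 1*35 = 4 - 35 = -31)
D = -277
(D + (-432 + 235)*(1114 + t(-10))) + S(-3) = (-277 + (-432 + 235)*(1114 - 31)) - 1*(-3) = (-277 - 197*1083) + 3 = (-277 - 213351) + 3 = -213628 + 3 = -213625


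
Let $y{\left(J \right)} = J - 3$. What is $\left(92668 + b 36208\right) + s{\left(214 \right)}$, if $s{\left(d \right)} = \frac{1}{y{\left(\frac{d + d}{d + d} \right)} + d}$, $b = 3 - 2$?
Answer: $\frac{27321713}{212} \approx 1.2888 \cdot 10^{5}$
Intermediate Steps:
$b = 1$ ($b = 3 - 2 = 1$)
$y{\left(J \right)} = -3 + J$
$s{\left(d \right)} = \frac{1}{-2 + d}$ ($s{\left(d \right)} = \frac{1}{\left(-3 + \frac{d + d}{d + d}\right) + d} = \frac{1}{\left(-3 + \frac{2 d}{2 d}\right) + d} = \frac{1}{\left(-3 + 2 d \frac{1}{2 d}\right) + d} = \frac{1}{\left(-3 + 1\right) + d} = \frac{1}{-2 + d}$)
$\left(92668 + b 36208\right) + s{\left(214 \right)} = \left(92668 + 1 \cdot 36208\right) + \frac{1}{-2 + 214} = \left(92668 + 36208\right) + \frac{1}{212} = 128876 + \frac{1}{212} = \frac{27321713}{212}$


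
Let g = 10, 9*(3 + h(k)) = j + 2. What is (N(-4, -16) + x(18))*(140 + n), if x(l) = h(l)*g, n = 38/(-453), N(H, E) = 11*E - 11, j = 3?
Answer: -120615946/4077 ≈ -29585.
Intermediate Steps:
h(k) = -22/9 (h(k) = -3 + (3 + 2)/9 = -3 + (1/9)*5 = -3 + 5/9 = -22/9)
N(H, E) = -11 + 11*E
n = -38/453 (n = 38*(-1/453) = -38/453 ≈ -0.083885)
x(l) = -220/9 (x(l) = -22/9*10 = -220/9)
(N(-4, -16) + x(18))*(140 + n) = ((-11 + 11*(-16)) - 220/9)*(140 - 38/453) = ((-11 - 176) - 220/9)*(63382/453) = (-187 - 220/9)*(63382/453) = -1903/9*63382/453 = -120615946/4077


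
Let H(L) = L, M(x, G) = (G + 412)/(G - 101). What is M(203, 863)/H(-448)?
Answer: -425/113792 ≈ -0.0037349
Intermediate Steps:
M(x, G) = (412 + G)/(-101 + G)
M(203, 863)/H(-448) = ((412 + 863)/(-101 + 863))/(-448) = (1275/762)*(-1/448) = ((1/762)*1275)*(-1/448) = (425/254)*(-1/448) = -425/113792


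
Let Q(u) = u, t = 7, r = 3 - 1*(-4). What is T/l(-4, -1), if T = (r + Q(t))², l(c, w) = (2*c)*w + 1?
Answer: 196/9 ≈ 21.778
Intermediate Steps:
r = 7 (r = 3 + 4 = 7)
l(c, w) = 1 + 2*c*w (l(c, w) = 2*c*w + 1 = 1 + 2*c*w)
T = 196 (T = (7 + 7)² = 14² = 196)
T/l(-4, -1) = 196/(1 + 2*(-4)*(-1)) = 196/(1 + 8) = 196/9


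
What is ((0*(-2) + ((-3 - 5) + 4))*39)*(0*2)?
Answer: 0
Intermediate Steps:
((0*(-2) + ((-3 - 5) + 4))*39)*(0*2) = ((0 + (-8 + 4))*39)*0 = ((0 - 4)*39)*0 = -4*39*0 = -156*0 = 0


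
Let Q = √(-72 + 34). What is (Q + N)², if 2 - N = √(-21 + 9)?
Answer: (2 + I*√38 - 2*I*√3)² ≈ -3.2917 + 10.801*I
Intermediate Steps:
N = 2 - 2*I*√3 (N = 2 - √(-21 + 9) = 2 - √(-12) = 2 - 2*I*√3 ≈ 2.0 - 3.4641*I)
Q = I*√38 (Q = √(-38) = I*√38 ≈ 6.1644*I)
(Q + N)² = (I*√38 + (2 - 2*I*√3))² = (2 + I*√38 - 2*I*√3)²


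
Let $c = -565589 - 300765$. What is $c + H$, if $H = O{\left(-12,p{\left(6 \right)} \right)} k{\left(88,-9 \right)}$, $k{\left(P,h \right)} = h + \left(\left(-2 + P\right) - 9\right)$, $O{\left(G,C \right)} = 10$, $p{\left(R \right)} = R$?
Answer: $-865674$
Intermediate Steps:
$c = -866354$ ($c = -565589 - 300765 = -866354$)
$k{\left(P,h \right)} = -11 + P + h$ ($k{\left(P,h \right)} = h + \left(-11 + P\right) = -11 + P + h$)
$H = 680$ ($H = 10 \left(-11 + 88 - 9\right) = 10 \cdot 68 = 680$)
$c + H = -866354 + 680 = -865674$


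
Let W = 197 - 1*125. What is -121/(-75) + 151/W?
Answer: 6679/1800 ≈ 3.7106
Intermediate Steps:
W = 72 (W = 197 - 125 = 72)
-121/(-75) + 151/W = -121/(-75) + 151/72 = -121*(-1/75) + 151*(1/72) = 121/75 + 151/72 = 6679/1800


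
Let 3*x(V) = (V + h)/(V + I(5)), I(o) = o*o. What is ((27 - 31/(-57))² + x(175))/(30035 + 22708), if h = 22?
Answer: 493193351/34272401400 ≈ 0.014390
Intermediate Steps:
I(o) = o²
x(V) = (22 + V)/(3*(25 + V)) (x(V) = ((V + 22)/(V + 5²))/3 = ((22 + V)/(V + 25))/3 = ((22 + V)/(25 + V))/3 = (22 + V)/(3*(25 + V)))
((27 - 31/(-57))² + x(175))/(30035 + 22708) = ((27 - 31/(-57))² + (22 + 175)/(3*(25 + 175)))/(30035 + 22708) = ((27 - 31*(-1/57))² + (⅓)*197/200)/52743 = ((27 + 31/57)² + (⅓)*(1/200)*197)*(1/52743) = ((1570/57)² + 197/600)*(1/52743) = (2464900/3249 + 197/600)*(1/52743) = (493193351/649800)*(1/52743) = 493193351/34272401400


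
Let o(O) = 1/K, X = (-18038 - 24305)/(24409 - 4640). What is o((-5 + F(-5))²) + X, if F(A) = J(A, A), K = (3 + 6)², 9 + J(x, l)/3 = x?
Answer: -3410014/1601289 ≈ -2.1295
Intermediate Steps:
J(x, l) = -27 + 3*x
K = 81 (K = 9² = 81)
F(A) = -27 + 3*A
X = -42343/19769 ≈ -2.1419
o(O) = 1/81
o((-5 + F(-5))²) + X = 1/81 - 42343/19769 = -3410014/1601289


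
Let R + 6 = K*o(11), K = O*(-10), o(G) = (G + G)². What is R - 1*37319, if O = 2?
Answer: -47005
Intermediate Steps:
o(G) = 4*G² (o(G) = (2*G)² = 4*G²)
K = -20 (K = 2*(-10) = -20)
R = -9686 (R = -6 - 80*11² = -6 - 80*121 = -6 - 20*484 = -6 - 9680 = -9686)
R - 1*37319 = -9686 - 1*37319 = -9686 - 37319 = -47005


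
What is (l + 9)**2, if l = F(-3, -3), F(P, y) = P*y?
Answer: 324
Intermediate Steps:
l = 9 (l = -3*(-3) = 9)
(l + 9)**2 = (9 + 9)**2 = 18**2 = 324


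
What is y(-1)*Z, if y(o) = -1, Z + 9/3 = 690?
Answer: -687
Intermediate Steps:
Z = 687 (Z = -3 + 690 = 687)
y(-1)*Z = -1*687 = -687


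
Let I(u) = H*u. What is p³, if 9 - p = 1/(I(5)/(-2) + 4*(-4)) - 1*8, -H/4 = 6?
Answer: 416832723/85184 ≈ 4893.3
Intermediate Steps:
H = -24 (H = -4*6 = -24)
I(u) = -24*u
p = 747/44 (p = 9 - (1/(-24*5/(-2) + 4*(-4)) - 1*8) = 9 - (1/(-120*(-½) - 16) - 8) = 9 - (1/(60 - 16) - 8) = 9 - (1/44 - 8) = 9 - 1*(-351/44) = 9 + 351/44 = 747/44 ≈ 16.977)
p³ = (747/44)³ = 416832723/85184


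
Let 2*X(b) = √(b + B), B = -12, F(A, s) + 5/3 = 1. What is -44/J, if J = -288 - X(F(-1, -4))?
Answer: 76032/497683 - 44*I*√114/497683 ≈ 0.15277 - 0.00094396*I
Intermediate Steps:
F(A, s) = -⅔ (F(A, s) = -5/3 + 1 = -⅔)
X(b) = √(-12 + b)/2 (X(b) = √(b - 12)/2 = √(-12 + b)/2)
J = -288 - I*√114/6 (J = -288 - √(-12 - ⅔)/2 = -288 - √(-38/3)/2 = -288 - I*√114/3/2 = -288 - I*√114/6 ≈ -288.0 - 1.7795*I)
-44/J = -44/(-288 - I*√114/6)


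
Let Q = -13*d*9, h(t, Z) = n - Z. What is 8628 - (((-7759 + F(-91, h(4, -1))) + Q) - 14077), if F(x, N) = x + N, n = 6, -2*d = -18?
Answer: 31601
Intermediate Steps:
d = 9 (d = -½*(-18) = 9)
h(t, Z) = 6 - Z
F(x, N) = N + x
Q = -1053 (Q = -13*9*9 = -117*9 = -1053)
8628 - (((-7759 + F(-91, h(4, -1))) + Q) - 14077) = 8628 - (((-7759 + ((6 - 1*(-1)) - 91)) - 1053) - 14077) = 8628 - (((-7759 + ((6 + 1) - 91)) - 1053) - 14077) = 8628 - (((-7759 + (7 - 91)) - 1053) - 14077) = 8628 - (((-7759 - 84) - 1053) - 14077) = 8628 - ((-7843 - 1053) - 14077) = 8628 - (-8896 - 14077) = 8628 - 1*(-22973) = 8628 + 22973 = 31601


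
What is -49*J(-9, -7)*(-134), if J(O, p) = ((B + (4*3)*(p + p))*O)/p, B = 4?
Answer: -1384488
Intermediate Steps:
J(O, p) = O*(4 + 24*p)/p (J(O, p) = ((4 + (4*3)*(p + p))*O)/p = ((4 + 12*(2*p))*O)/p = ((4 + 24*p)*O)/p = (O*(4 + 24*p))/p = O*(4 + 24*p)/p)
-49*J(-9, -7)*(-134) = -49*(24*(-9) + 4*(-9)/(-7))*(-134) = -49*(-216 + 4*(-9)*(-⅐))*(-134) = -49*(-216 + 36/7)*(-134) = -49*(-1476/7)*(-134) = 10332*(-134) = -1384488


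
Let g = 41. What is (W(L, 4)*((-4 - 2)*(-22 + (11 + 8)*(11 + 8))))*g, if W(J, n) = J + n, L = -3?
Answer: -83394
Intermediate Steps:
(W(L, 4)*((-4 - 2)*(-22 + (11 + 8)*(11 + 8))))*g = ((-3 + 4)*((-4 - 2)*(-22 + (11 + 8)*(11 + 8))))*41 = (1*(-6*(-22 + 19*19)))*41 = (1*(-6*(-22 + 361)))*41 = (1*(-6*339))*41 = (1*(-2034))*41 = -2034*41 = -83394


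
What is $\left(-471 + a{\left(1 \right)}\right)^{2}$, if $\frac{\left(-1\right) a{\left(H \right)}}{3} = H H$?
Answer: $224676$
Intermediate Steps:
$a{\left(H \right)} = - 3 H^{2}$ ($a{\left(H \right)} = - 3 H H = - 3 H^{2}$)
$\left(-471 + a{\left(1 \right)}\right)^{2} = \left(-471 - 3 \cdot 1^{2}\right)^{2} = \left(-471 - 3\right)^{2} = \left(-474\right)^{2} = 224676$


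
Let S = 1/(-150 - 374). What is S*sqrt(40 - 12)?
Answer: -sqrt(7)/262 ≈ -0.010098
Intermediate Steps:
S = -1/524 (S = 1/(-524) = -1/524 ≈ -0.0019084)
S*sqrt(40 - 12) = -sqrt(40 - 12)/524 = -sqrt(7)/262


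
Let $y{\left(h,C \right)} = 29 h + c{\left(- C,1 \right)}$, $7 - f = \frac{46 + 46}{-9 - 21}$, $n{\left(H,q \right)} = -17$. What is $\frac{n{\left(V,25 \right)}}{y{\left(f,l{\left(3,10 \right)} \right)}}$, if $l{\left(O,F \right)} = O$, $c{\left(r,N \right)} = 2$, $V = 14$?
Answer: $- \frac{255}{4409} \approx -0.057836$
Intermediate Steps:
$f = \frac{151}{15}$ ($f = 7 - \frac{46 + 46}{-9 - 21} = 7 - \frac{92}{-30} = 7 - 92 \left(- \frac{1}{30}\right) = 7 - - \frac{46}{15} = 7 + \frac{46}{15} = \frac{151}{15} \approx 10.067$)
$y{\left(h,C \right)} = 2 + 29 h$ ($y{\left(h,C \right)} = 29 h + 2 = 2 + 29 h$)
$\frac{n{\left(V,25 \right)}}{y{\left(f,l{\left(3,10 \right)} \right)}} = - \frac{17}{2 + 29 \cdot \frac{151}{15}} = - \frac{17}{2 + \frac{4379}{15}} = - \frac{17}{\frac{4409}{15}} = \left(-17\right) \frac{15}{4409} = - \frac{255}{4409}$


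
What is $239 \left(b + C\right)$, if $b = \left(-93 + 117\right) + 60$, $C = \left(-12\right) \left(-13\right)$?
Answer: $57360$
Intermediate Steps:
$C = 156$
$b = 84$ ($b = 24 + 60 = 84$)
$239 \left(b + C\right) = 239 \left(84 + 156\right) = 239 \cdot 240 = 57360$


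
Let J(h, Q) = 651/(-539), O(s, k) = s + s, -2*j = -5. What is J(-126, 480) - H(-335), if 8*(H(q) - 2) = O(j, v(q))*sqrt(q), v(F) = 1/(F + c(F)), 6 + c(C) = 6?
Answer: -247/77 - 5*I*sqrt(335)/8 ≈ -3.2078 - 11.439*I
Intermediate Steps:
j = 5/2 (j = -1/2*(-5) = 5/2 ≈ 2.5000)
c(C) = 0 (c(C) = -6 + 6 = 0)
v(F) = 1/F (v(F) = 1/(F + 0) = 1/F)
O(s, k) = 2*s
J(h, Q) = -93/77 (J(h, Q) = 651*(-1/539) = -93/77)
H(q) = 2 + 5*sqrt(q)/8 (H(q) = 2 + ((2*(5/2))*sqrt(q))/8 = 2 + (5*sqrt(q))/8 = 2 + 5*sqrt(q)/8)
J(-126, 480) - H(-335) = -93/77 - (2 + 5*sqrt(-335)/8) = -93/77 - (2 + 5*(I*sqrt(335))/8) = -93/77 - (2 + 5*I*sqrt(335)/8) = -93/77 + (-2 - 5*I*sqrt(335)/8) = -247/77 - 5*I*sqrt(335)/8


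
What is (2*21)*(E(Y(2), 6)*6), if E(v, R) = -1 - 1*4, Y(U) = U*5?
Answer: -1260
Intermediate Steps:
Y(U) = 5*U
E(v, R) = -5 (E(v, R) = -1 - 4 = -5)
(2*21)*(E(Y(2), 6)*6) = (2*21)*(-5*6) = 42*(-30) = -1260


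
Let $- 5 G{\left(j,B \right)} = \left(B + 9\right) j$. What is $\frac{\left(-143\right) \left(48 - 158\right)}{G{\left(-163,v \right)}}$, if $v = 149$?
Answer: $\frac{39325}{12877} \approx 3.0539$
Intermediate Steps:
$G{\left(j,B \right)} = - \frac{j \left(9 + B\right)}{5}$ ($G{\left(j,B \right)} = - \frac{\left(B + 9\right) j}{5} = - \frac{\left(9 + B\right) j}{5} = - \frac{j \left(9 + B\right)}{5}$)
$\frac{\left(-143\right) \left(48 - 158\right)}{G{\left(-163,v \right)}} = \frac{\left(-143\right) \left(48 - 158\right)}{\left(- \frac{1}{5}\right) \left(-163\right) \left(9 + 149\right)} = \frac{\left(-143\right) \left(-110\right)}{\left(- \frac{1}{5}\right) \left(-163\right) 158} = \frac{15730}{\frac{25754}{5}} = 15730 \cdot \frac{5}{25754} = \frac{39325}{12877}$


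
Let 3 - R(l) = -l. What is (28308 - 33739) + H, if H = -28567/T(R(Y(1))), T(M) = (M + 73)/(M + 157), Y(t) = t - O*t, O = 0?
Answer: -65162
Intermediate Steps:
Y(t) = t (Y(t) = t - 0*t = t - 1*0 = t + 0 = t)
R(l) = 3 + l (R(l) = 3 - (-1)*l = 3 + l)
T(M) = (73 + M)/(157 + M)
H = -59731 (H = -28567*(157 + (3 + 1))/(73 + (3 + 1)) = -28567*(157 + 4)/(73 + 4) = -28567/(77/161) = -28567/((1/161)*77) = -28567/11/23 = -28567*23/11 = -59731)
(28308 - 33739) + H = (28308 - 33739) - 59731 = -5431 - 59731 = -65162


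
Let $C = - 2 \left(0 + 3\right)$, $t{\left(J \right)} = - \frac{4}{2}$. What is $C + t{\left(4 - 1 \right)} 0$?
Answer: $-6$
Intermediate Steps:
$t{\left(J \right)} = -2$ ($t{\left(J \right)} = \left(-4\right) \frac{1}{2} = -2$)
$C = -6$ ($C = \left(-2\right) 3 = -6$)
$C + t{\left(4 - 1 \right)} 0 = -6 - 0 = -6 + 0 = -6$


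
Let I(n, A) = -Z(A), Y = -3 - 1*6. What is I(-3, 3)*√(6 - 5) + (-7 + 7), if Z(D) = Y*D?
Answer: 27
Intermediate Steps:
Y = -9 (Y = -3 - 6 = -9)
Z(D) = -9*D
I(n, A) = 9*A (I(n, A) = -(-9)*A = 9*A)
I(-3, 3)*√(6 - 5) + (-7 + 7) = (9*3)*√(6 - 5) + (-7 + 7) = 27*√1 + 0 = 27*1 + 0 = 27 + 0 = 27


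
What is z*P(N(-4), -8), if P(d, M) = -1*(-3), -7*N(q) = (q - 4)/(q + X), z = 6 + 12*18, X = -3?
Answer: 666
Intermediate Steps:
z = 222 (z = 6 + 216 = 222)
N(q) = -(-4 + q)/(7*(-3 + q)) (N(q) = -(q - 4)/(7*(q - 3)) = -(-4 + q)/(7*(-3 + q)))
P(d, M) = 3
z*P(N(-4), -8) = 222*3 = 666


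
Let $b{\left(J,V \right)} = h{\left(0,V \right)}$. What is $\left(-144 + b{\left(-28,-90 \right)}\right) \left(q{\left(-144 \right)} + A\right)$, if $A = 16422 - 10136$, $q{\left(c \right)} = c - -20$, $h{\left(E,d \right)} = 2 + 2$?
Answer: $-862680$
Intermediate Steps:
$h{\left(E,d \right)} = 4$
$q{\left(c \right)} = 20 + c$ ($q{\left(c \right)} = c + 20 = 20 + c$)
$b{\left(J,V \right)} = 4$
$A = 6286$ ($A = 16422 - 10136 = 6286$)
$\left(-144 + b{\left(-28,-90 \right)}\right) \left(q{\left(-144 \right)} + A\right) = \left(-144 + 4\right) \left(\left(20 - 144\right) + 6286\right) = - 140 \left(-124 + 6286\right) = \left(-140\right) 6162 = -862680$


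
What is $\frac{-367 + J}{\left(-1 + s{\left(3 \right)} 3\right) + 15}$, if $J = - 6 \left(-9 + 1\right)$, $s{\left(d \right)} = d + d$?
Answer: $- \frac{319}{32} \approx -9.9688$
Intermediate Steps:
$s{\left(d \right)} = 2 d$
$J = 48$ ($J = \left(-6\right) \left(-8\right) = 48$)
$\frac{-367 + J}{\left(-1 + s{\left(3 \right)} 3\right) + 15} = \frac{-367 + 48}{\left(-1 + 2 \cdot 3 \cdot 3\right) + 15} = - \frac{319}{\left(-1 + 6 \cdot 3\right) + 15} = - \frac{319}{\left(-1 + 18\right) + 15} = - \frac{319}{17 + 15} = - \frac{319}{32}$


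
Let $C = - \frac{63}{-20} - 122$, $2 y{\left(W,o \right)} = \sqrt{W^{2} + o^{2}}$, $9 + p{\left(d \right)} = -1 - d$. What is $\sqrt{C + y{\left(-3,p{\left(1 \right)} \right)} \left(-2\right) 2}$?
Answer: $\frac{\sqrt{-11885 - 200 \sqrt{130}}}{10} \approx 11.902 i$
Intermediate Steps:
$p{\left(d \right)} = -10 - d$ ($p{\left(d \right)} = -9 - \left(1 + d\right) = -10 - d$)
$y{\left(W,o \right)} = \frac{\sqrt{W^{2} + o^{2}}}{2}$
$C = - \frac{2377}{20}$ ($C = \left(-63\right) \left(- \frac{1}{20}\right) - 122 = \frac{63}{20} - 122 = - \frac{2377}{20} \approx -118.85$)
$\sqrt{C + y{\left(-3,p{\left(1 \right)} \right)} \left(-2\right) 2} = \sqrt{- \frac{2377}{20} + \frac{\sqrt{\left(-3\right)^{2} + \left(-10 - 1\right)^{2}}}{2} \left(-2\right) 2} = \sqrt{- \frac{2377}{20} + \frac{\sqrt{9 + \left(-10 - 1\right)^{2}}}{2} \left(-2\right) 2} = \sqrt{- \frac{2377}{20} + \frac{\sqrt{9 + \left(-11\right)^{2}}}{2} \left(-2\right) 2} = \sqrt{- \frac{2377}{20} + \frac{\sqrt{9 + 121}}{2} \left(-2\right) 2} = \sqrt{- \frac{2377}{20} + \frac{\sqrt{130}}{2} \left(-2\right) 2} = \sqrt{- \frac{2377}{20} + - \sqrt{130} \cdot 2} = \sqrt{- \frac{2377}{20} - 2 \sqrt{130}}$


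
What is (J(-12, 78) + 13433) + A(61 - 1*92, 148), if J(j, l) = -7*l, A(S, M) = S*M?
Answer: 8299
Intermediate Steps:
A(S, M) = M*S
(J(-12, 78) + 13433) + A(61 - 1*92, 148) = (-7*78 + 13433) + 148*(61 - 1*92) = (-546 + 13433) + 148*(61 - 92) = 12887 + 148*(-31) = 12887 - 4588 = 8299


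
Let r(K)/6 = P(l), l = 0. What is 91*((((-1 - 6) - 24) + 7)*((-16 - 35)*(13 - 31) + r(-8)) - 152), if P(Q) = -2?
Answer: -1992536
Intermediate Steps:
r(K) = -12 (r(K) = 6*(-2) = -12)
91*((((-1 - 6) - 24) + 7)*((-16 - 35)*(13 - 31) + r(-8)) - 152) = 91*((((-1 - 6) - 24) + 7)*((-16 - 35)*(13 - 31) - 12) - 152) = 91*(((-7 - 24) + 7)*(-51*(-18) - 12) - 152) = 91*((-31 + 7)*(918 - 12) - 152) = 91*(-24*906 - 152) = 91*(-21744 - 152) = 91*(-21896) = -1992536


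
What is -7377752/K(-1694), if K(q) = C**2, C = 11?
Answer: -7377752/121 ≈ -60973.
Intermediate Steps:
K(q) = 121 (K(q) = 11**2 = 121)
-7377752/K(-1694) = -7377752/121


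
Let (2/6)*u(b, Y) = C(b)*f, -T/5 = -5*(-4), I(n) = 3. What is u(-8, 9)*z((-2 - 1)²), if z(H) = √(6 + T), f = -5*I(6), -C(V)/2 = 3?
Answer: 270*I*√94 ≈ 2617.7*I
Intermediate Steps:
C(V) = -6 (C(V) = -2*3 = -6)
T = -100 (T = -(-25)*(-4) = -5*20 = -100)
f = -15 (f = -5*3 = -15)
u(b, Y) = 270 (u(b, Y) = 3*(-6*(-15)) = 3*90 = 270)
z(H) = I*√94 (z(H) = √(6 - 100) = √(-94) = I*√94)
u(-8, 9)*z((-2 - 1)²) = 270*(I*√94) = 270*I*√94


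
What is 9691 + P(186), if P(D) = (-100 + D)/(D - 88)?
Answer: 474902/49 ≈ 9691.9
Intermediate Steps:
P(D) = (-100 + D)/(-88 + D)
9691 + P(186) = 9691 + (-100 + 186)/(-88 + 186) = 9691 + 86/98 = 9691 + (1/98)*86 = 9691 + 43/49 = 474902/49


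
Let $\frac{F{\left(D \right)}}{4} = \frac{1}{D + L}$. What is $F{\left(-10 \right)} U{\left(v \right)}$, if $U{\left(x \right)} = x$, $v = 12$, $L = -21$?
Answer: $- \frac{48}{31} \approx -1.5484$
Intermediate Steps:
$F{\left(D \right)} = \frac{4}{-21 + D}$ ($F{\left(D \right)} = \frac{4}{D - 21} = \frac{4}{-21 + D}$)
$F{\left(-10 \right)} U{\left(v \right)} = \frac{4}{-21 - 10} \cdot 12 = \frac{4}{-31} \cdot 12 = 4 \left(- \frac{1}{31}\right) 12 = \left(- \frac{4}{31}\right) 12 = - \frac{48}{31}$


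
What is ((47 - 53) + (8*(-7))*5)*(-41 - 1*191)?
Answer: 66352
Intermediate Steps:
((47 - 53) + (8*(-7))*5)*(-41 - 1*191) = (-6 - 56*5)*(-41 - 191) = (-6 - 280)*(-232) = -286*(-232) = 66352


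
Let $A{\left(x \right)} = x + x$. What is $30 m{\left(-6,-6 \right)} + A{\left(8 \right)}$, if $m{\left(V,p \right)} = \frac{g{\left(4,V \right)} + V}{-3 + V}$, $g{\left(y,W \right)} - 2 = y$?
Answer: $16$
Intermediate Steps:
$g{\left(y,W \right)} = 2 + y$
$A{\left(x \right)} = 2 x$
$m{\left(V,p \right)} = \frac{6 + V}{-3 + V}$ ($m{\left(V,p \right)} = \frac{\left(2 + 4\right) + V}{-3 + V} = \frac{6 + V}{-3 + V}$)
$30 m{\left(-6,-6 \right)} + A{\left(8 \right)} = 30 \frac{6 - 6}{-3 - 6} + 2 \cdot 8 = 30 \frac{1}{-9} \cdot 0 + 16 = 30 \left(\left(- \frac{1}{9}\right) 0\right) + 16 = 30 \cdot 0 + 16 = 0 + 16 = 16$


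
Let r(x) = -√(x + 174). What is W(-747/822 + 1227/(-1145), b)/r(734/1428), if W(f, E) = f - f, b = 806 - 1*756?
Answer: 0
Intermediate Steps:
b = 50 (b = 806 - 756 = 50)
r(x) = -√(174 + x)
W(f, E) = 0
W(-747/822 + 1227/(-1145), b)/r(734/1428) = 0/((-√(174 + 734/1428))) = 0/((-√(174 + 734*(1/1428)))) = 0/((-√(174 + 367/714))) = 0/((-√(124603/714))) = 0/((-√88966542/714)) = 0*(-√88966542/124603) = 0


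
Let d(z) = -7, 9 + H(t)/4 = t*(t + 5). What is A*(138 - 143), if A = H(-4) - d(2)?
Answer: 225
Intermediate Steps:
H(t) = -36 + 4*t*(5 + t) (H(t) = -36 + 4*(t*(t + 5)) = -36 + 4*(t*(5 + t)) = -36 + 4*t*(5 + t))
A = -45 (A = (-36 + 4*(-4)² + 20*(-4)) - 1*(-7) = (-36 + 4*16 - 80) + 7 = (-36 + 64 - 80) + 7 = -52 + 7 = -45)
A*(138 - 143) = -45*(138 - 143) = -45*(-5) = 225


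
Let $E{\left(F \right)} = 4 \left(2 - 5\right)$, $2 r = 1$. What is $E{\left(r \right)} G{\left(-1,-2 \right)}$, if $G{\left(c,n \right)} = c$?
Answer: $12$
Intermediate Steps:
$r = \frac{1}{2}$ ($r = \frac{1}{2} \cdot 1 = \frac{1}{2} \approx 0.5$)
$E{\left(F \right)} = -12$ ($E{\left(F \right)} = 4 \left(-3\right) = -12$)
$E{\left(r \right)} G{\left(-1,-2 \right)} = \left(-12\right) \left(-1\right) = 12$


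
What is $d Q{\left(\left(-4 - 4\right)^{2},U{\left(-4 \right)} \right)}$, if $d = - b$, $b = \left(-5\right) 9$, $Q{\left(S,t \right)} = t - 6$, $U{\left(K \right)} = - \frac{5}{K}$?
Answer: $- \frac{855}{4} \approx -213.75$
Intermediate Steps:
$Q{\left(S,t \right)} = -6 + t$
$b = -45$
$d = 45$ ($d = \left(-1\right) \left(-45\right) = 45$)
$d Q{\left(\left(-4 - 4\right)^{2},U{\left(-4 \right)} \right)} = 45 \left(-6 - \frac{5}{-4}\right) = 45 \left(-6 - - \frac{5}{4}\right) = 45 \left(-6 + \frac{5}{4}\right) = 45 \left(- \frac{19}{4}\right) = - \frac{855}{4}$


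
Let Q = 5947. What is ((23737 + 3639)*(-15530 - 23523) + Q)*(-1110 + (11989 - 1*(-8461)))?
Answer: -20676567692540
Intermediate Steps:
((23737 + 3639)*(-15530 - 23523) + Q)*(-1110 + (11989 - 1*(-8461))) = ((23737 + 3639)*(-15530 - 23523) + 5947)*(-1110 + (11989 - 1*(-8461))) = (27376*(-39053) + 5947)*(-1110 + (11989 + 8461)) = (-1069114928 + 5947)*(-1110 + 20450) = -1069108981*19340 = -20676567692540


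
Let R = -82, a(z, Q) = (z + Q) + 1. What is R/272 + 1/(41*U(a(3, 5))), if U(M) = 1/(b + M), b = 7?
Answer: 495/5576 ≈ 0.088773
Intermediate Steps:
a(z, Q) = 1 + Q + z (a(z, Q) = (Q + z) + 1 = 1 + Q + z)
U(M) = 1/(7 + M)
R/272 + 1/(41*U(a(3, 5))) = -82/272 + 1/(41*(1/(7 + (1 + 5 + 3)))) = -82*1/272 + 1/(41*(1/(7 + 9))) = -41/136 + 1/(41*(1/16)) = -41/136 + (1/41)*16 = -41/136 + 16/41 = 495/5576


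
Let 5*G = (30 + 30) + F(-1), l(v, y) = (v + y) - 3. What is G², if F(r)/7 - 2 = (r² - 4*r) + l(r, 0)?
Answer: 6561/25 ≈ 262.44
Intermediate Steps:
l(v, y) = -3 + v + y
F(r) = -7 - 21*r + 7*r² (F(r) = 14 + 7*((r² - 4*r) + (-3 + r + 0)) = 14 + 7*((r² - 4*r) + (-3 + r)) = 14 + 7*(-3 + r² - 3*r) = 14 + (-21 - 21*r + 7*r²) = -7 - 21*r + 7*r²)
G = 81/5 (G = ((30 + 30) + (-7 - 21*(-1) + 7*(-1)²))/5 = (60 + (-7 + 21 + 7*1))/5 = (60 + (-7 + 21 + 7))/5 = (60 + 21)/5 = (⅕)*81 = 81/5 ≈ 16.200)
G² = (81/5)² = 6561/25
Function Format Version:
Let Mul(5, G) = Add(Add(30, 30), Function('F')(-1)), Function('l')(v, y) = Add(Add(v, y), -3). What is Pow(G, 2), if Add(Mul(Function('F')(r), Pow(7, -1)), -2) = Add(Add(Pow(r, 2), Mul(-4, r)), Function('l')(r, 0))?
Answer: Rational(6561, 25) ≈ 262.44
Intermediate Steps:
Function('l')(v, y) = Add(-3, v, y)
Function('F')(r) = Add(-7, Mul(-21, r), Mul(7, Pow(r, 2))) (Function('F')(r) = Add(14, Mul(7, Add(Add(Pow(r, 2), Mul(-4, r)), Add(-3, r, 0)))) = Add(14, Mul(7, Add(Add(Pow(r, 2), Mul(-4, r)), Add(-3, r)))) = Add(14, Mul(7, Add(-3, Pow(r, 2), Mul(-3, r)))) = Add(14, Add(-21, Mul(-21, r), Mul(7, Pow(r, 2)))) = Add(-7, Mul(-21, r), Mul(7, Pow(r, 2))))
G = Rational(81, 5) (G = Mul(Rational(1, 5), Add(Add(30, 30), Add(-7, Mul(-21, -1), Mul(7, Pow(-1, 2))))) = Mul(Rational(1, 5), Add(60, Add(-7, 21, Mul(7, 1)))) = Mul(Rational(1, 5), Add(60, Add(-7, 21, 7))) = Mul(Rational(1, 5), Add(60, 21)) = Mul(Rational(1, 5), 81) = Rational(81, 5) ≈ 16.200)
Pow(G, 2) = Pow(Rational(81, 5), 2) = Rational(6561, 25)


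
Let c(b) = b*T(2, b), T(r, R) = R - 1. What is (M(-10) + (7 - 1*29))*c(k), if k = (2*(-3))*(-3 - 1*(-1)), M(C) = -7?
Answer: -3828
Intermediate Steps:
T(r, R) = -1 + R
k = 12 (k = -6*(-3 + 1) = -6*(-2) = 12)
c(b) = b*(-1 + b)
(M(-10) + (7 - 1*29))*c(k) = (-7 + (7 - 1*29))*(12*(-1 + 12)) = (-7 + (7 - 29))*(12*11) = (-7 - 22)*132 = -29*132 = -3828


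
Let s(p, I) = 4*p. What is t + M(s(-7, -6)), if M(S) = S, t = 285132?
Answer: 285104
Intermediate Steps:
t + M(s(-7, -6)) = 285132 + 4*(-7) = 285132 - 28 = 285104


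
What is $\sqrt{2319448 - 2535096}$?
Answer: $4 i \sqrt{13478} \approx 464.38 i$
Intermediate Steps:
$\sqrt{2319448 - 2535096} = \sqrt{-215648} = 4 i \sqrt{13478}$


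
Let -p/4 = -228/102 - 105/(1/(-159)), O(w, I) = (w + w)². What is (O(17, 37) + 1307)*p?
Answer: -2795771004/17 ≈ -1.6446e+8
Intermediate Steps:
O(w, I) = 4*w² (O(w, I) = (2*w)² = 4*w²)
p = -1135108/17 (p = -4*(-228/102 - 105/(1/(-159))) = -4*(-228*1/102 - 105/(-1/159)) = -4*(-38/17 - 105*(-159)) = -4*(-38/17 + 16695) = -4*283777/17 = -1135108/17 ≈ -66771.)
(O(17, 37) + 1307)*p = (4*17² + 1307)*(-1135108/17) = (4*289 + 1307)*(-1135108/17) = (1156 + 1307)*(-1135108/17) = 2463*(-1135108/17) = -2795771004/17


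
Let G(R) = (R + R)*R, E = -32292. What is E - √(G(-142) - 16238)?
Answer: -32292 - √24090 ≈ -32447.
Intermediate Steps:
G(R) = 2*R² (G(R) = (2*R)*R = 2*R²)
E - √(G(-142) - 16238) = -32292 - √(2*(-142)² - 16238) = -32292 - √(2*20164 - 16238) = -32292 - √(40328 - 16238) = -32292 - √24090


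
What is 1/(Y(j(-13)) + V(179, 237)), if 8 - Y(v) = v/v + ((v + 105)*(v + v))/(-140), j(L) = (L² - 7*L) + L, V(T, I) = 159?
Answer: 35/49282 ≈ 0.00071020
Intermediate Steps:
j(L) = L² - 6*L
Y(v) = 7 + v*(105 + v)/70 (Y(v) = 8 - (v/v + ((v + 105)*(v + v))/(-140)) = 8 - (1 + ((105 + v)*(2*v))*(-1/140)) = 8 - (1 + (2*v*(105 + v))*(-1/140)) = 8 - (1 - v*(105 + v)/70) = 8 + (-1 + v*(105 + v)/70) = 7 + v*(105 + v)/70)
1/(Y(j(-13)) + V(179, 237)) = 1/((7 + (-13*(-6 - 13))²/70 + 3*(-13*(-6 - 13))/2) + 159) = 1/((7 + (-13*(-19))²/70 + 3*(-13*(-19))/2) + 159) = 1/((7 + (1/70)*247² + (3/2)*247) + 159) = 1/((7 + (1/70)*61009 + 741/2) + 159) = 1/((7 + 61009/70 + 741/2) + 159) = 1/(43717/35 + 159) = 1/(49282/35) = 35/49282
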